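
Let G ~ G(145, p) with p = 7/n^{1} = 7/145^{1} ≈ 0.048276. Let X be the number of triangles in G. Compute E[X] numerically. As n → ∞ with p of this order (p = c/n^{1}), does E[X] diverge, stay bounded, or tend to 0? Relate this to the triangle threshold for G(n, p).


Number of potential triangles: C(145, 3) = 497640.
Each occurs with probability p³ ≈ (0.048276)³ ≈ 1.1250974e-04.
By linearity: E[X] = C(145, 3)·p³ ≈ 497640 · 1.1250974e-04 ≈ 55.98935.
Here α = 1, so p = 7/n is exactly at the triangle threshold p ~ 1/n. Asymptotically E[X] → c³/6 = 7³/6 = 343/6 ≈ 57.16667, a bounded constant. In this regime the triangle count is asymptotically Poisson(c³/6).

E[X] ≈ 55.98935; in regime p = Θ(1/n^{1}) E[X] stays bounded (at the triangle threshold p ~ 1/n).


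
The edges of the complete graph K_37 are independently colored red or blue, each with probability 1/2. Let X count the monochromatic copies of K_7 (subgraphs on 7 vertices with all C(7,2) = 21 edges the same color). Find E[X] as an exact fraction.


Let X = Σ_S X_S over the C(37, 7) = 10295472 subsets S of size 7, where X_S = 1 if the K_7 on S is monochromatic.
For a fixed S, the K_7 on S has C(7, 2) = 21 edges. P[all 21 edges red] = (1/2)^21, and likewise for blue, so P[monochromatic] = 2·(1/2)^21 = 2^{1 − 21} = 1/1048576.
By linearity of expectation: E[X] = C(37, 7) · 2^{1 − 21} = 10295472 · 1/1048576 = 643467/65536.
Numerically: E[X] ≈ 9.818527.

E[X] = C(37,7)·2^(1−C(7,2)) = 643467/65536 ≈ 9.818527.


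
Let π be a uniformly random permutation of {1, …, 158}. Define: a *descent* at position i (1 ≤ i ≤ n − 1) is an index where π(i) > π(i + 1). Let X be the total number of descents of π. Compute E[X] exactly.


Write X = Σ X_I over i = 1, …, 157, with X_I the indicator of one descent.
There are 157 indicators.
For each fixed i, the pair (π(i), π(i+1)) is a uniformly random ordered pair of distinct values from {1, …, 158}; by symmetry P[π(i) > π(i+1)] = 1/2.
By linearity: E[X] = 157 · (1/2) = (158 − 1) · (1/2) = 157/2 ≈ 78.500.

E[X] = 157/2 = 78.500.


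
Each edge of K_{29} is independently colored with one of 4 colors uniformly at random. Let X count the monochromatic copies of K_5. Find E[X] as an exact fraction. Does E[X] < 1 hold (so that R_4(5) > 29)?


E[X] = C(29, 5) · 4^{1 − 10} = 118755 · 4^{−9} = 118755/262144.
As a reduced fraction: E[X] = 118755/262144 ≈ 0.453014.
Is E[X] < 1? YES.
Since E[X] < 1, there exists a 4-coloring of K_{29} with no monochromatic K_5; hence R_4(5) > 29.

E[X] = 118755/262144 ≈ 0.453014; E[X] < 1, so R_4(5) > 29.


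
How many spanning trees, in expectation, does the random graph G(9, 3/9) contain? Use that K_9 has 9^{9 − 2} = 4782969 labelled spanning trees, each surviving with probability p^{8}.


K_9 has 9^{9 − 2} = 4782969 labelled spanning trees.
For each such spanning tree H, let X_H = 1 if all 8 edges of H are present in G. Then P[X_H = 1] = p^{8} = (1/3)^{8} = 1/6561.
Summing the indicators: E[X] = Σ_H E[X_H] = 4782969 · p^{8} = 4782969 · 1/6561 = 729.
Numerically: E[X] ≈ 729.

E[X] = 4782969 · (1/3)^{8} = 729 ≈ 729.


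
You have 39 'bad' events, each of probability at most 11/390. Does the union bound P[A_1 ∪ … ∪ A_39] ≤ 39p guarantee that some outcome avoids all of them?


Union bound: P[∪_{i=1}^{39} A_i] ≤ Σ_i P[A_i] ≤ 39·p = 39·(11/390) = 11/10.
Numerically: 11/10 ≈ 1.100.
Is 11/10 < 1? NO.
Since the bound 11/10 is ≥ 1, the union bound is uninformative here; it does NOT by itself certify existence.

39·p = 11/10 ≈ 1.100; existence NOT certified by the union bound.


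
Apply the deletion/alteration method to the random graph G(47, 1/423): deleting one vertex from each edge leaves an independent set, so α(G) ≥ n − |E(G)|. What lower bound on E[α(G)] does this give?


E[|E(G)|] = C(47, 2)·p = 1081 · (1/423) = 23/9.
E[α(G)] ≥ n − E[|E(G)|] = 47 − 23/9 = 400/9.
Numerically: ≈ 44.4444.
(This is only a lower bound; the true E[α(G)] may be larger.)

E[α(G)] ≥ 400/9 ≈ 44.4444.


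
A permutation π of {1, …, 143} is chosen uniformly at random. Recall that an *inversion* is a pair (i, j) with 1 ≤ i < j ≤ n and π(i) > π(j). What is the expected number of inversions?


Write X = Σ X_I over the C(143, 2) = 10153 pairs i < j, with X_I the indicator of one inversion.
There are 10153 indicators.
For each fixed pair i < j, the values π(i) and π(j) are two distinct elements of {1, …, 143} in uniformly random order; by symmetry P[π(i) > π(j)] = 1/2.
By linearity: E[X] = 10153 · (1/2) = C(143, 2) · (1/2) = 10153/2 = 10153/2 ≈ 5076.500.

E[X] = 10153/2 = 5076.500.


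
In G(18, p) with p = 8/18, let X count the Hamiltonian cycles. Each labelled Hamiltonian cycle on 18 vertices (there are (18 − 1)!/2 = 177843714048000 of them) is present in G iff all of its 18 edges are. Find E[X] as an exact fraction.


K_18 has (18 − 1)!/2 = 177843714048000 labelled Hamiltonian cycles.
For each such Hamiltonian cycle H, let X_H = 1 if all 18 edges of H are present in G. Then P[X_H = 1] = p^{18} = (4/9)^{18} = 68719476736/150094635296999121.
By linearity of expectation: E[X] = Σ_H E[X_H] = 177843714048000 · p^{18} = 177843714048000 · 68719476736/150094635296999121 = 16764508875398316032000/205891132094649.
Numerically: E[X] ≈ 8.1424e+07.

E[X] = 177843714048000 · (4/9)^{18} = 16764508875398316032000/205891132094649 ≈ 8.1424e+07.


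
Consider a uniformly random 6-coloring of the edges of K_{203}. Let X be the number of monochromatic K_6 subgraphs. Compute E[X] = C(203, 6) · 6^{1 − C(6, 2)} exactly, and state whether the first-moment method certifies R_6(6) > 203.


E[X] = C(203, 6) · 6^{1 − 15} = 90210944670 · 6^{−14} = 90210944670/78364164096.
As a reduced fraction: E[X] = 15035157445/13060694016 ≈ 1.1511760.
Is E[X] < 1? NO.
Since E[X] ≥ 1, the first-moment bound is inconclusive at n = 203; it does NOT by itself certify R_6(6) > 203.

E[X] = 15035157445/13060694016 ≈ 1.1511760; E[X] ≥ 1; first-moment method inconclusive here.


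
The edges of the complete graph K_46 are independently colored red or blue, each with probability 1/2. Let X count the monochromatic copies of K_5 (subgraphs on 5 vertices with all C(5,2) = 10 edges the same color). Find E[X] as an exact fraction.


Let X = Σ_S X_S over the C(46, 5) = 1370754 subsets S of size 5, where X_S = 1 if the K_5 on S is monochromatic.
For a fixed S, the K_5 on S has C(5, 2) = 10 edges. P[all 10 edges red] = (1/2)^10, and likewise for blue, so P[monochromatic] = 2·(1/2)^10 = 2^{1 − 10} = 1/512.
By linearity: E[X] = C(46, 5) · 2^{1 − 10} = 1370754 · 1/512 = 685377/256.
Numerically: E[X] ≈ 2677.254.

E[X] = C(46,5)·2^(1−C(5,2)) = 685377/256 ≈ 2677.254.


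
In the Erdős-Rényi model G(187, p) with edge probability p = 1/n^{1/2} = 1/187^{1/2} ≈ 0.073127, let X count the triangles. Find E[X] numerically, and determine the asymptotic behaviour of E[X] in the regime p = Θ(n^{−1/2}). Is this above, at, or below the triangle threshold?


Number of potential triangles: C(187, 3) = 1072445.
Each occurs with probability p³ ≈ (0.073127)³ ≈ 3.9105477e-04.
By linearity: E[X] = C(187, 3)·p³ ≈ 1072445 · 3.9105477e-04 ≈ 419.38474.
Since α = 1/2 < 1, p = c/n^{1/2} ≫ 1/n is above the triangle threshold p ~ 1/n. Asymptotically E[X] ~ (c³/6)·n^{3(1−α)} = (1³/6)·n^{1.5} → ∞; triangles are abundant w.h.p.

E[X] ≈ 419.38474; in regime p = Θ(1/n^{1/2}) E[X] diverges (above the triangle threshold p ~ 1/n).


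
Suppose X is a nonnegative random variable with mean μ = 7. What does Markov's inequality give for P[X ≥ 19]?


μ = E[X] = 7, a = 19.
Markov: P[X ≥ 19] ≤ μ/a = (7)/19 = 7/19.
Numerically: ≈ 0.3684.
(Since a = 19 > μ = 7.0000, the bound 7/19 is < 1 and informative.)

P[X ≥ 19] ≤ 7/19 ≈ 0.3684.


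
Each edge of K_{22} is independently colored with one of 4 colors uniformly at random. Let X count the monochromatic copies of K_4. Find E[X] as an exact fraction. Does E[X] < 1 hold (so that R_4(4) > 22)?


E[X] = C(22, 4) · 4^{1 − 6} = 7315 · 4^{−5} = 7315/1024.
As a reduced fraction: E[X] = 7315/1024 ≈ 7.1435547.
Is E[X] < 1? NO.
Since E[X] ≥ 1, the first-moment bound is inconclusive at n = 22; it does NOT by itself certify R_4(4) > 22.

E[X] = 7315/1024 ≈ 7.1435547; E[X] ≥ 1; first-moment method inconclusive here.


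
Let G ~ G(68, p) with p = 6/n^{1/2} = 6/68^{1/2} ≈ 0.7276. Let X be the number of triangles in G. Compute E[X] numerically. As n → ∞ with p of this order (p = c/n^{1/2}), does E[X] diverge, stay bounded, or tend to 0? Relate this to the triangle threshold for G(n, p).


Number of potential triangles: C(68, 3) = 50116.
Each occurs with probability p³ ≈ (0.7276)³ ≈ 3.852036e-01.
By linearity: E[X] = C(68, 3)·p³ ≈ 50116 · 3.852036e-01 ≈ 19304.8656.
Since α = 1/2 < 1, p = c/n^{1/2} ≫ 1/n is above the triangle threshold p ~ 1/n. Asymptotically E[X] ~ (c³/6)·n^{3(1−α)} = (6³/6)·n^{1.5} → ∞; triangles are abundant w.h.p.

E[X] ≈ 19304.8656; in regime p = Θ(1/n^{1/2}) E[X] diverges (above the triangle threshold p ~ 1/n).


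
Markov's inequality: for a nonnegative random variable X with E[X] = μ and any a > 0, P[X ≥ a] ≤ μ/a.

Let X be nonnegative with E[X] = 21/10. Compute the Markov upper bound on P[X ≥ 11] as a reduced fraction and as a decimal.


μ = E[X] = 21/10, a = 11.
Markov: P[X ≥ 11] ≤ μ/a = (21/10)/11 = 21/110.
Numerically: ≈ 0.19091.
(Since a = 11 > μ = 2.10000, the bound 21/110 is < 1 and informative.)

P[X ≥ 11] ≤ 21/110 ≈ 0.19091.


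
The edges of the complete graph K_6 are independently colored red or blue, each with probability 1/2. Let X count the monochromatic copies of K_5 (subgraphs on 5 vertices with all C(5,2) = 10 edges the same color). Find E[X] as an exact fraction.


Let X = Σ_S X_S over the C(6, 5) = 6 subsets S of size 5, where X_S = 1 if the K_5 on S is monochromatic.
For a fixed S, the K_5 on S has C(5, 2) = 10 edges. P[all 10 edges red] = (1/2)^10, and likewise for blue, so P[monochromatic] = 2·(1/2)^10 = 2^{1 − 10} = 1/512.
Summing: E[X] = C(6, 5) · 2^{1 − 10} = 6 · 1/512 = 3/256.
Numerically: E[X] ≈ 0.011719.

E[X] = C(6,5)·2^(1−C(5,2)) = 3/256 ≈ 0.011719.


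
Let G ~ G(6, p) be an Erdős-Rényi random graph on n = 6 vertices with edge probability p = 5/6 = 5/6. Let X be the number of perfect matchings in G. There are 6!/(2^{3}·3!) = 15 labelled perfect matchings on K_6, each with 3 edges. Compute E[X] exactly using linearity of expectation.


K_6 has 6!/(2^{3}·3!) = 15 labelled perfect matchings.
For each such perfect matching H, let X_H = 1 if all 3 edges of H are present in G. Then P[X_H = 1] = p^{3} = (5/6)^{3} = 125/216.
Summing the indicators: E[X] = Σ_H E[X_H] = 15 · p^{3} = 15 · 125/216 = 625/72.
Numerically: E[X] ≈ 8.68.

E[X] = 15 · (5/6)^{3} = 625/72 ≈ 8.68.


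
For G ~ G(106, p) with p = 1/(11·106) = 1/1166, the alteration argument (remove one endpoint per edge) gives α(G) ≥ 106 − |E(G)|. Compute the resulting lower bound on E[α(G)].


E[|E(G)|] = C(106, 2)·p = 5565 · (1/1166) = 105/22.
E[α(G)] ≥ n − E[|E(G)|] = 106 − 105/22 = 2227/22.
Numerically: ≈ 101.2273.
(This is only a lower bound; the true E[α(G)] may be larger.)

E[α(G)] ≥ 2227/22 ≈ 101.2273.


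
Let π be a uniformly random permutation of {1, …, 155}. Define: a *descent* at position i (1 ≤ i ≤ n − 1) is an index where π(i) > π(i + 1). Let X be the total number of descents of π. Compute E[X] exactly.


Write X = Σ X_I over i = 1, …, 154, with X_I the indicator of one descent.
There are 154 indicators.
For each fixed i, the pair (π(i), π(i+1)) is a uniformly random ordered pair of distinct values from {1, …, 155}; by symmetry P[π(i) > π(i+1)] = 1/2.
By linearity: E[X] = 154 · (1/2) = (155 − 1) · (1/2) = 77 ≈ 77.000000.

E[X] = 77 = 77.000000.


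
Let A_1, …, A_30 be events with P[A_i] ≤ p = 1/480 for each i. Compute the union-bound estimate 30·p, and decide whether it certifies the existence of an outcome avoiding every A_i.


Union bound: P[∪_{i=1}^{30} A_i] ≤ Σ_i P[A_i] ≤ 30·p = 30·(1/480) = 1/16.
Numerically: 1/16 ≈ 0.06250.
Is 1/16 < 1? YES.
Since P[∪ A_i] ≤ 1/16 < 1, the complement has P[∩ A_i^c] ≥ 1 − 1/16 = 15/16 > 0, so some outcome avoids every A_i.

30·p = 1/16 ≈ 0.06250; existence CERTIFIED by the union bound.


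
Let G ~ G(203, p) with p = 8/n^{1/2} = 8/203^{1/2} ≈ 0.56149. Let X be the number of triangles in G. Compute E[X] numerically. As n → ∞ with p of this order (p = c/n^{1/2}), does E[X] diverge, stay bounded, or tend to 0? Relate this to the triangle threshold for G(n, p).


Number of potential triangles: C(203, 3) = 1373701.
Each occurs with probability p³ ≈ (0.56149)³ ≈ 1.7702145e-01.
By linearity: E[X] = C(203, 3)·p³ ≈ 1373701 · 1.7702145e-01 ≈ 243174.54867.
Since α = 1/2 < 1, p = c/n^{1/2} ≫ 1/n is above the triangle threshold p ~ 1/n. Asymptotically E[X] ~ (c³/6)·n^{3(1−α)} = (8³/6)·n^{1.5} → ∞; triangles are abundant w.h.p.

E[X] ≈ 243174.54867; in regime p = Θ(1/n^{1/2}) E[X] diverges (above the triangle threshold p ~ 1/n).


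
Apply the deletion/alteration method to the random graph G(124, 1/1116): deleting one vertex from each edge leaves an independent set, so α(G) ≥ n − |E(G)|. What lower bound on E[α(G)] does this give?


E[|E(G)|] = C(124, 2)·p = 7626 · (1/1116) = 41/6.
E[α(G)] ≥ n − E[|E(G)|] = 124 − 41/6 = 703/6.
Numerically: ≈ 117.1667.
(This is only a lower bound; the true E[α(G)] may be larger.)

E[α(G)] ≥ 703/6 ≈ 117.1667.


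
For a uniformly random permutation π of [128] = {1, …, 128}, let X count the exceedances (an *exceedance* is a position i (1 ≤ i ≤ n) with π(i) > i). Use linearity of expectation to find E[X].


Write X = Σ_{i=1}^{128} X_i, where X_i = 1_{π(i) > i}.
For each fixed i, π(i) is uniform over {1, …, 128} (marginal of a uniform permutation), so P[π(i) > i] = (n − i)/n. Summing: Σ_{i=1}^{128} (n − i)/n = (0 + 1 + … + 127)/128 = 128(128 − 1)/(2·128) = (128 − 1)/2.
Hence E[X] = Σ_{i=1}^{128} (128 − i)/128 = 127/2 ≈ 63.50000.

E[X] = 127/2 = 63.50000.


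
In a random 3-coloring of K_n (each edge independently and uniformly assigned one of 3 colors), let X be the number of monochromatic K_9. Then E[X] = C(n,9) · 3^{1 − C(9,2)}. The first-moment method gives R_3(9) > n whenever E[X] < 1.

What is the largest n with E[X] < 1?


We need C(n, 9) · 3^{1 − 36} < 1, i.e. C(n, 9) < 3^{36 − 1} = 50031545098999707.
Check values of n near the boundary:
  n = 297: C(297, 9) = 43842345008337645; 43842345008337645 < 50031545098999707? YES
  n = 298: C(298, 9) = 45207677551849890; 45207677551849890 < 50031545098999707? YES
  n = 299: C(299, 9) = 46610674441390059; 46610674441390059 < 50031545098999707? YES
  n = 300: C(300, 9) = 48052241692154700; 48052241692154700 < 50031545098999707? YES
  n = 301: C(301, 9) = 49533303936090975; 49533303936090975 < 50031545098999707? YES
  n = 302: C(302, 9) = 51054804739588650; 51054804739588650 < 50031545098999707? NO
  n = 303: C(303, 9) = 52617706925494425; 52617706925494425 < 50031545098999707? NO
The largest n with C(n, 9) < 50031545098999707 is n = 301 (where E[X] = 16511101312030325/16677181699666569 ≈ 0.990041). Hence R_3(9) > 301, i.e. R_3(9) ≥ 302.

Largest n = 301; hence R_3(9) > 301.


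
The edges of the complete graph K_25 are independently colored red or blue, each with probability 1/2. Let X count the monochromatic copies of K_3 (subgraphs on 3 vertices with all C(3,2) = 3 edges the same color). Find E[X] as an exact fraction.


Let X = Σ_S X_S over the C(25, 3) = 2300 subsets S of size 3, where X_S = 1 if the K_3 on S is monochromatic.
For a fixed S, the K_3 on S has C(3, 2) = 3 edges. P[all 3 edges red] = (1/2)^3, and likewise for blue, so P[monochromatic] = 2·(1/2)^3 = 2^{1 − 3} = 1/4.
By linearity: E[X] = C(25, 3) · 2^{1 − 3} = 2300 · 1/4 = 575.
Numerically: E[X] ≈ 575.000000.

E[X] = C(25,3)·2^(1−C(3,2)) = 575 ≈ 575.000000.


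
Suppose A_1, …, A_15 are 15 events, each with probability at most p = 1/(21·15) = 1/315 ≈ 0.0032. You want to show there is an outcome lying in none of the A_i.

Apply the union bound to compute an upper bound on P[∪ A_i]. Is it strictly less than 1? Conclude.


Union bound: P[∪_{i=1}^{15} A_i] ≤ Σ_i P[A_i] ≤ 15·p = 15·(1/315) = 1/21.
Numerically: 1/21 ≈ 0.0476.
Is 1/21 < 1? YES.
Since P[∪ A_i] ≤ 1/21 < 1, the complement has P[∩ A_i^c] ≥ 1 − 1/21 = 20/21 > 0, so some outcome avoids every A_i.

15·p = 1/21 ≈ 0.0476; existence CERTIFIED by the union bound.


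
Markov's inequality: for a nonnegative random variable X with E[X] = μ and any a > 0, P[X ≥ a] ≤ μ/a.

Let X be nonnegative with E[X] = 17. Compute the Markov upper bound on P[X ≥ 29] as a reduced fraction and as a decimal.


μ = E[X] = 17, a = 29.
Markov: P[X ≥ 29] ≤ μ/a = (17)/29 = 17/29.
Numerically: ≈ 0.586.
(Since a = 29 > μ = 17.000, the bound 17/29 is < 1 and informative.)

P[X ≥ 29] ≤ 17/29 ≈ 0.586.


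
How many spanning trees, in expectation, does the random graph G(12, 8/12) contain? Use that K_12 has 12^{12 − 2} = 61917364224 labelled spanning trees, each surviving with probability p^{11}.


K_12 has 12^{12 − 2} = 61917364224 labelled spanning trees.
For each such spanning tree H, let X_H = 1 if all 11 edges of H are present in G. Then P[X_H = 1] = p^{11} = (2/3)^{11} = 2048/177147.
By linearity: E[X] = Σ_H E[X_H] = 61917364224 · p^{11} = 61917364224 · 2048/177147 = 2147483648/3.
Numerically: E[X] ≈ 7.158e+08.

E[X] = 61917364224 · (2/3)^{11} = 2147483648/3 ≈ 7.158e+08.


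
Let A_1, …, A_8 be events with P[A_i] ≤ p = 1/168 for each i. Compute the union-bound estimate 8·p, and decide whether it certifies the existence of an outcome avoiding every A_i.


Union bound: P[∪_{i=1}^{8} A_i] ≤ Σ_i P[A_i] ≤ 8·p = 8·(1/168) = 1/21.
Numerically: 1/21 ≈ 0.0476190.
Is 1/21 < 1? YES.
Since P[∪ A_i] ≤ 1/21 < 1, the complement has P[∩ A_i^c] ≥ 1 − 1/21 = 20/21 > 0, so some outcome avoids every A_i.

8·p = 1/21 ≈ 0.0476190; existence CERTIFIED by the union bound.


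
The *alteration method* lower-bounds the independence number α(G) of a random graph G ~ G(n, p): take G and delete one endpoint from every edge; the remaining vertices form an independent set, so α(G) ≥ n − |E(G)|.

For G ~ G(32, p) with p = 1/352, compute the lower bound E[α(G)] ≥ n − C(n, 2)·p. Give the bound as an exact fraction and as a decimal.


E[|E(G)|] = C(32, 2)·p = 496 · (1/352) = 31/22.
E[α(G)] ≥ n − E[|E(G)|] = 32 − 31/22 = 673/22.
Numerically: ≈ 30.590909.
(This is only a lower bound; the true E[α(G)] may be larger.)

E[α(G)] ≥ 673/22 ≈ 30.590909.


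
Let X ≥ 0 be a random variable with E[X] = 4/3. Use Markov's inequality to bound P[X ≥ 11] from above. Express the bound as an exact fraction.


μ = E[X] = 4/3, a = 11.
Markov: P[X ≥ 11] ≤ μ/a = (4/3)/11 = 4/33.
Numerically: ≈ 0.1212.
(Since a = 11 > μ = 1.3333, the bound 4/33 is < 1 and informative.)

P[X ≥ 11] ≤ 4/33 ≈ 0.1212.


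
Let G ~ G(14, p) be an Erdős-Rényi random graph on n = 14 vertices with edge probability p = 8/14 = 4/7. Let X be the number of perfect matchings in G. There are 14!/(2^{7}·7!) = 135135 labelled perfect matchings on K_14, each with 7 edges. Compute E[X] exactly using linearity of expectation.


K_14 has 14!/(2^{7}·7!) = 135135 labelled perfect matchings.
For each such perfect matching H, let X_H = 1 if all 7 edges of H are present in G. Then P[X_H = 1] = p^{7} = (4/7)^{7} = 16384/823543.
By linearity of expectation: E[X] = Σ_H E[X_H] = 135135 · p^{7} = 135135 · 16384/823543 = 316293120/117649.
Numerically: E[X] ≈ 2688.4.

E[X] = 135135 · (4/7)^{7} = 316293120/117649 ≈ 2688.4.


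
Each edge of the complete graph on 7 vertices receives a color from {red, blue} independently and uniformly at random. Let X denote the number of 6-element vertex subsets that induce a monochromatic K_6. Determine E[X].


Let X = Σ_S X_S over the C(7, 6) = 7 subsets S of size 6, where X_S = 1 if the K_6 on S is monochromatic.
For a fixed S, the K_6 on S has C(6, 2) = 15 edges. P[all 15 edges red] = (1/2)^15, and likewise for blue, so P[monochromatic] = 2·(1/2)^15 = 2^{1 − 15} = 1/16384.
By linearity of expectation: E[X] = C(7, 6) · 2^{1 − 15} = 7 · 1/16384 = 7/16384.
Numerically: E[X] ≈ 0.0004.

E[X] = C(7,6)·2^(1−C(6,2)) = 7/16384 ≈ 0.0004.


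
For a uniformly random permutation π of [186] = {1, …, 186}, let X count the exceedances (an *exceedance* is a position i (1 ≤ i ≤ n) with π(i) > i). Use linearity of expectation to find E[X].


Write X = Σ_{i=1}^{186} X_i, where X_i = 1_{π(i) > i}.
For each fixed i, π(i) is uniform over {1, …, 186} (marginal of a uniform permutation), so P[π(i) > i] = (n − i)/n. Summing: Σ_{i=1}^{186} (n − i)/n = (0 + 1 + … + 185)/186 = 186(186 − 1)/(2·186) = (186 − 1)/2.
Hence E[X] = Σ_{i=1}^{186} (186 − i)/186 = 185/2 ≈ 92.500.

E[X] = 185/2 = 92.500.


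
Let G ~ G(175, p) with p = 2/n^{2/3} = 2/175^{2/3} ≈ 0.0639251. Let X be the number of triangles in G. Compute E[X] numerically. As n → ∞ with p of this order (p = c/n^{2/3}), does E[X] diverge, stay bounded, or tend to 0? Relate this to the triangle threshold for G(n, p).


Number of potential triangles: C(175, 3) = 877975.
Each occurs with probability p³ ≈ (0.0639251)³ ≈ 2.61224490e-04.
By linearity: E[X] = C(175, 3)·p³ ≈ 877975 · 2.61224490e-04 ≈ 229.348571.
Since α = 2/3 < 1, p = c/n^{2/3} ≫ 1/n is above the triangle threshold p ~ 1/n. Asymptotically E[X] ~ (c³/6)·n^{3(1−α)} = (2³/6)·n^{1} → ∞; triangles are abundant w.h.p.

E[X] ≈ 229.348571; in regime p = Θ(1/n^{2/3}) E[X] diverges (above the triangle threshold p ~ 1/n).


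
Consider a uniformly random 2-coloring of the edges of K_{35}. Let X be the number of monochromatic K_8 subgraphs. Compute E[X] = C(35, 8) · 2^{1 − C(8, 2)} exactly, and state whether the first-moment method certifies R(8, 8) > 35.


E[X] = C(35, 8) · 2^{1 − 28} = 23535820 · 2^{−27} = 23535820/134217728.
As a reduced fraction: E[X] = 5883955/33554432 ≈ 0.1754.
Is E[X] < 1? YES.
Since E[X] < 1, there exists a 2-coloring of K_{35} with no monochromatic K_8; hence R(8, 8) > 35.

E[X] = 5883955/33554432 ≈ 0.1754; E[X] < 1, so R(8, 8) > 35.


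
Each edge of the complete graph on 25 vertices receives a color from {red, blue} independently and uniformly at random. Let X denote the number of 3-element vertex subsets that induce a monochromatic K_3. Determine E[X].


Let X = Σ_S X_S over the C(25, 3) = 2300 subsets S of size 3, where X_S = 1 if the K_3 on S is monochromatic.
For a fixed S, the K_3 on S has C(3, 2) = 3 edges. P[all 3 edges red] = (1/2)^3, and likewise for blue, so P[monochromatic] = 2·(1/2)^3 = 2^{1 − 3} = 1/4.
Summing: E[X] = C(25, 3) · 2^{1 − 3} = 2300 · 1/4 = 575.
Numerically: E[X] ≈ 575.0000.

E[X] = C(25,3)·2^(1−C(3,2)) = 575 ≈ 575.0000.


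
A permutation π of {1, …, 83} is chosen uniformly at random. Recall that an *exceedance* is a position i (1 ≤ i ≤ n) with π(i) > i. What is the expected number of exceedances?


Write X = Σ_{i=1}^{83} X_i, where X_i = 1_{π(i) > i}.
For each fixed i, π(i) is uniform over {1, …, 83} (marginal of a uniform permutation), so P[π(i) > i] = (n − i)/n. Summing: Σ_{i=1}^{83} (n − i)/n = (0 + 1 + … + 82)/83 = 83(83 − 1)/(2·83) = (83 − 1)/2.
Hence E[X] = Σ_{i=1}^{83} (83 − i)/83 = 41 ≈ 41.000.

E[X] = 41 = 41.000.


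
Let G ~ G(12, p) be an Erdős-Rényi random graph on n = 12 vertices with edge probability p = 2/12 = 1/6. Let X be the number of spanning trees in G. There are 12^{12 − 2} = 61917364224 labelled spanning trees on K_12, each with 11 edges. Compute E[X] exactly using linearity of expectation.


K_12 has 12^{12 − 2} = 61917364224 labelled spanning trees.
For each such spanning tree H, let X_H = 1 if all 11 edges of H are present in G. Then P[X_H = 1] = p^{11} = (1/6)^{11} = 1/362797056.
By linearity of expectation: E[X] = Σ_H E[X_H] = 61917364224 · p^{11} = 61917364224 · 1/362797056 = 512/3.
Numerically: E[X] ≈ 170.67.

E[X] = 61917364224 · (1/6)^{11} = 512/3 ≈ 170.67.


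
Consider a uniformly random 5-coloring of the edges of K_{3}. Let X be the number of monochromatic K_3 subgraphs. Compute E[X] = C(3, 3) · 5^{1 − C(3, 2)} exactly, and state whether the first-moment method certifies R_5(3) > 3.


E[X] = C(3, 3) · 5^{1 − 3} = 1 · 5^{−2} = 1/25.
As a reduced fraction: E[X] = 1/25 ≈ 0.04000.
Is E[X] < 1? YES.
Since E[X] < 1, there exists a 5-coloring of K_{3} with no monochromatic K_3; hence R_5(3) > 3.

E[X] = 1/25 ≈ 0.04000; E[X] < 1, so R_5(3) > 3.


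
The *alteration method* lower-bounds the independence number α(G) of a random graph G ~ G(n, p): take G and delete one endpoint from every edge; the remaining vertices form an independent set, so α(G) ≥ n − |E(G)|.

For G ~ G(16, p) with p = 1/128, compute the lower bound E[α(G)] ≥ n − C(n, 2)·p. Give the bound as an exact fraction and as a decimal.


E[|E(G)|] = C(16, 2)·p = 120 · (1/128) = 15/16.
E[α(G)] ≥ n − E[|E(G)|] = 16 − 15/16 = 241/16.
Numerically: ≈ 15.062500.
(This is only a lower bound; the true E[α(G)] may be larger.)

E[α(G)] ≥ 241/16 ≈ 15.062500.


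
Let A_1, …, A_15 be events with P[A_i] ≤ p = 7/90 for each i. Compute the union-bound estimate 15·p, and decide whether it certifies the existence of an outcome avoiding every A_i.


Union bound: P[∪_{i=1}^{15} A_i] ≤ Σ_i P[A_i] ≤ 15·p = 15·(7/90) = 7/6.
Numerically: 7/6 ≈ 1.1666667.
Is 7/6 < 1? NO.
Since the bound 7/6 is ≥ 1, the union bound is uninformative here; it does NOT by itself certify existence.

15·p = 7/6 ≈ 1.1666667; existence NOT certified by the union bound.


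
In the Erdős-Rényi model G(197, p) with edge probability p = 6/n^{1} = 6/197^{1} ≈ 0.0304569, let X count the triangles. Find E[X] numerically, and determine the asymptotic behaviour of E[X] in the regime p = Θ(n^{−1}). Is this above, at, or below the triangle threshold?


Number of potential triangles: C(197, 3) = 1254890.
Each occurs with probability p³ ≈ (0.0304569)³ ≈ 2.82523822e-05.
By linearity: E[X] = C(197, 3)·p³ ≈ 1254890 · 2.82523822e-05 ≈ 35.453632.
Here α = 1, so p = 6/n is exactly at the triangle threshold p ~ 1/n. Asymptotically E[X] → c³/6 = 6³/6 = 36 ≈ 36.000000, a bounded constant. In this regime the triangle count is asymptotically Poisson(c³/6).

E[X] ≈ 35.453632; in regime p = Θ(1/n^{1}) E[X] stays bounded (at the triangle threshold p ~ 1/n).


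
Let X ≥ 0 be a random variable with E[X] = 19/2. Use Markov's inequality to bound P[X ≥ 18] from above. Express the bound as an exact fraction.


μ = E[X] = 19/2, a = 18.
Markov: P[X ≥ 18] ≤ μ/a = (19/2)/18 = 19/36.
Numerically: ≈ 0.52778.
(Since a = 18 > μ = 9.50000, the bound 19/36 is < 1 and informative.)

P[X ≥ 18] ≤ 19/36 ≈ 0.52778.


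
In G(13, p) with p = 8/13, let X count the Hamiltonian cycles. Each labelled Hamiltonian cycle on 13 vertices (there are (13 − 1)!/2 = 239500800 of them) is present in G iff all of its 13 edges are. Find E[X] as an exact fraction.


K_13 has (13 − 1)!/2 = 239500800 labelled Hamiltonian cycles.
For each such Hamiltonian cycle H, let X_H = 1 if all 13 edges of H are present in G. Then P[X_H = 1] = p^{13} = (8/13)^{13} = 549755813888/302875106592253.
Summing the indicators: E[X] = Σ_H E[X_H] = 239500800 · p^{13} = 239500800 · 549755813888/302875106592253 = 131666957230827110400/302875106592253.
Numerically: E[X] ≈ 4.3472e+05.

E[X] = 239500800 · (8/13)^{13} = 131666957230827110400/302875106592253 ≈ 4.3472e+05.


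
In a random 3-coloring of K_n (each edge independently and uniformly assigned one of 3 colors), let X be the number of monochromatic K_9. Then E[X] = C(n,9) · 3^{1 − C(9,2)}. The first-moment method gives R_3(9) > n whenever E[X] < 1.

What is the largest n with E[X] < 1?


We need C(n, 9) · 3^{1 − 36} < 1, i.e. C(n, 9) < 3^{36 − 1} = 50031545098999707.
Check values of n near the boundary:
  n = 299: C(299, 9) = 46610674441390059; 46610674441390059 < 50031545098999707? YES
  n = 300: C(300, 9) = 48052241692154700; 48052241692154700 < 50031545098999707? YES
  n = 301: C(301, 9) = 49533303936090975; 49533303936090975 < 50031545098999707? YES
  n = 302: C(302, 9) = 51054804739588650; 51054804739588650 < 50031545098999707? NO
  n = 303: C(303, 9) = 52617706925494425; 52617706925494425 < 50031545098999707? NO
  n = 304: C(304, 9) = 54222992899492560; 54222992899492560 < 50031545098999707? NO
The largest n with C(n, 9) < 50031545098999707 is n = 301 (where E[X] = 16511101312030325/16677181699666569 ≈ 0.9900). Hence R_3(9) > 301, i.e. R_3(9) ≥ 302.

Largest n = 301; hence R_3(9) > 301.


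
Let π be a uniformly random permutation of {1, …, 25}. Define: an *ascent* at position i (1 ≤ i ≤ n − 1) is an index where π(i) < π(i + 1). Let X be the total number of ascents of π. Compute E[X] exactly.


Write X = Σ X_I over i = 1, …, 24, with X_I the indicator of one ascent.
There are 24 indicators.
For each fixed i, the pair (π(i), π(i+1)) is a uniformly random ordered pair of distinct values from {1, …, 25}; by symmetry P[π(i) < π(i+1)] = 1/2.
By linearity: E[X] = 24 · (1/2) = (25 − 1) · (1/2) = 12 ≈ 12.000000.

E[X] = 12 = 12.000000.


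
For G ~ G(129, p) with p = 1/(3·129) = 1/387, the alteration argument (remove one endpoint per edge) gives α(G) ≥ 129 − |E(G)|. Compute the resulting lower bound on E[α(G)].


E[|E(G)|] = C(129, 2)·p = 8256 · (1/387) = 64/3.
E[α(G)] ≥ n − E[|E(G)|] = 129 − 64/3 = 323/3.
Numerically: ≈ 107.667.
(This is only a lower bound; the true E[α(G)] may be larger.)

E[α(G)] ≥ 323/3 ≈ 107.667.


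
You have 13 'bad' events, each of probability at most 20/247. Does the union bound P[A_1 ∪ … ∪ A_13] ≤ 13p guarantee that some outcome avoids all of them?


Union bound: P[∪_{i=1}^{13} A_i] ≤ Σ_i P[A_i] ≤ 13·p = 13·(20/247) = 20/19.
Numerically: 20/19 ≈ 1.053.
Is 20/19 < 1? NO.
Since the bound 20/19 is ≥ 1, the union bound is uninformative here; it does NOT by itself certify existence.

13·p = 20/19 ≈ 1.053; existence NOT certified by the union bound.


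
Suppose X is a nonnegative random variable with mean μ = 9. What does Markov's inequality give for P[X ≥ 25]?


μ = E[X] = 9, a = 25.
Markov: P[X ≥ 25] ≤ μ/a = (9)/25 = 9/25.
Numerically: ≈ 0.3600.
(Since a = 25 > μ = 9.0000, the bound 9/25 is < 1 and informative.)

P[X ≥ 25] ≤ 9/25 ≈ 0.3600.


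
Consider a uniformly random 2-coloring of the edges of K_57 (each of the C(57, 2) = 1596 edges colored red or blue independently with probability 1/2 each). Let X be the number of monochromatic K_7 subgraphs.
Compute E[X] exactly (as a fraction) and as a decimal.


Let X = Σ_S X_S over the C(57, 7) = 264385836 subsets S of size 7, where X_S = 1 if the K_7 on S is monochromatic.
For a fixed S, the K_7 on S has C(7, 2) = 21 edges. P[all 21 edges red] = (1/2)^21, and likewise for blue, so P[monochromatic] = 2·(1/2)^21 = 2^{1 − 21} = 1/1048576.
By linearity of expectation: E[X] = C(57, 7) · 2^{1 − 21} = 264385836 · 1/1048576 = 66096459/262144.
Numerically: E[X] ≈ 252.13798.

E[X] = C(57,7)·2^(1−C(7,2)) = 66096459/262144 ≈ 252.13798.


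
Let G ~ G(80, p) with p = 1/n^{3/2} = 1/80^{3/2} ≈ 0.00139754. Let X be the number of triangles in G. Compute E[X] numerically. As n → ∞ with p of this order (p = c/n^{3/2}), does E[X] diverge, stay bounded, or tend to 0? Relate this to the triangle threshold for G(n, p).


Number of potential triangles: C(80, 3) = 82160.
Each occurs with probability p³ ≈ (0.00139754)³ ≈ 2.72957517e-09.
By linearity: E[X] = C(80, 3)·p³ ≈ 82160 · 2.72957517e-09 ≈ 0.000224.
Since α = 3/2 > 1, p = c/n^{3/2} = o(1/n) is below the triangle threshold p ~ 1/n. Asymptotically E[X] ~ (c³/6)·n^{3(1−α)} = (1³/6)·n^{-1.5} → 0, so by Markov's inequality G has no triangles w.h.p.

E[X] ≈ 0.000224; in regime p = Θ(1/n^{3/2}) E[X] tends to 0 (below the triangle threshold p ~ 1/n).


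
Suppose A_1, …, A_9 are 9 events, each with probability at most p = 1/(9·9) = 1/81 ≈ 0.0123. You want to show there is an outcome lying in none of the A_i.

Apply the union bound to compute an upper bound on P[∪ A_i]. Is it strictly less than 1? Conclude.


Union bound: P[∪_{i=1}^{9} A_i] ≤ Σ_i P[A_i] ≤ 9·p = 9·(1/81) = 1/9.
Numerically: 1/9 ≈ 0.1111.
Is 1/9 < 1? YES.
Since P[∪ A_i] ≤ 1/9 < 1, the complement has P[∩ A_i^c] ≥ 1 − 1/9 = 8/9 > 0, so some outcome avoids every A_i.

9·p = 1/9 ≈ 0.1111; existence CERTIFIED by the union bound.


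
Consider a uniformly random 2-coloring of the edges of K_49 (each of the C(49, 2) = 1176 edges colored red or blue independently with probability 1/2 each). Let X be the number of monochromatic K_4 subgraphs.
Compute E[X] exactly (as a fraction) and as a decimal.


Let X = Σ_S X_S over the C(49, 4) = 211876 subsets S of size 4, where X_S = 1 if the K_4 on S is monochromatic.
For a fixed S, the K_4 on S has C(4, 2) = 6 edges. P[all 6 edges red] = (1/2)^6, and likewise for blue, so P[monochromatic] = 2·(1/2)^6 = 2^{1 − 6} = 1/32.
Summing: E[X] = C(49, 4) · 2^{1 − 6} = 211876 · 1/32 = 52969/8.
Numerically: E[X] ≈ 6621.125.

E[X] = C(49,4)·2^(1−C(4,2)) = 52969/8 ≈ 6621.125.


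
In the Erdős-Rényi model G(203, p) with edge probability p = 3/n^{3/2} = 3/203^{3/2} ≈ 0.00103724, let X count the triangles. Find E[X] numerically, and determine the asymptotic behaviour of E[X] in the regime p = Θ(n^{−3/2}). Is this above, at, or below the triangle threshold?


Number of potential triangles: C(203, 3) = 1373701.
Each occurs with probability p³ ≈ (0.00103724)³ ≈ 1.11591623e-09.
By linearity: E[X] = C(203, 3)·p³ ≈ 1373701 · 1.11591623e-09 ≈ 0.001533.
Since α = 3/2 > 1, p = c/n^{3/2} = o(1/n) is below the triangle threshold p ~ 1/n. Asymptotically E[X] ~ (c³/6)·n^{3(1−α)} = (3³/6)·n^{-1.5} → 0, so by Markov's inequality G has no triangles w.h.p.

E[X] ≈ 0.001533; in regime p = Θ(1/n^{3/2}) E[X] tends to 0 (below the triangle threshold p ~ 1/n).


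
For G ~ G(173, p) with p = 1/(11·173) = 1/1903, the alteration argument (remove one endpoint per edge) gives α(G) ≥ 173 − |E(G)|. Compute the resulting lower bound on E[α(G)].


E[|E(G)|] = C(173, 2)·p = 14878 · (1/1903) = 86/11.
E[α(G)] ≥ n − E[|E(G)|] = 173 − 86/11 = 1817/11.
Numerically: ≈ 165.18182.
(This is only a lower bound; the true E[α(G)] may be larger.)

E[α(G)] ≥ 1817/11 ≈ 165.18182.


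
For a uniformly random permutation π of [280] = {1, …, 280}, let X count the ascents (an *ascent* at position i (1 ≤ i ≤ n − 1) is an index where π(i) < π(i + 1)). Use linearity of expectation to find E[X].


Write X = Σ X_I over i = 1, …, 279, with X_I the indicator of one ascent.
There are 279 indicators.
For each fixed i, the pair (π(i), π(i+1)) is a uniformly random ordered pair of distinct values from {1, …, 280}; by symmetry P[π(i) < π(i+1)] = 1/2.
By linearity: E[X] = 279 · (1/2) = (280 − 1) · (1/2) = 279/2 ≈ 139.500000.

E[X] = 279/2 = 139.500000.


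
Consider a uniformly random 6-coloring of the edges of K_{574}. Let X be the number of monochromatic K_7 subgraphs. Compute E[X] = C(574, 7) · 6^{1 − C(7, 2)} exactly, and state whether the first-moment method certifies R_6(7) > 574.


E[X] = C(574, 7) · 6^{1 − 21} = 3926481655188664 · 6^{−20} = 3926481655188664/3656158440062976.
As a reduced fraction: E[X] = 490810206898583/457019805007872 ≈ 1.0739.
Is E[X] < 1? NO.
Since E[X] ≥ 1, the first-moment bound is inconclusive at n = 574; it does NOT by itself certify R_6(7) > 574.

E[X] = 490810206898583/457019805007872 ≈ 1.0739; E[X] ≥ 1; first-moment method inconclusive here.


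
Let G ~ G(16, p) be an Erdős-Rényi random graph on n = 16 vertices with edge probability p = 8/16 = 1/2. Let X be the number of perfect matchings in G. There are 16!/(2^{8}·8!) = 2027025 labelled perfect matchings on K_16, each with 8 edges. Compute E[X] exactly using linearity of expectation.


K_16 has 16!/(2^{8}·8!) = 2027025 labelled perfect matchings.
For each such perfect matching H, let X_H = 1 if all 8 edges of H are present in G. Then P[X_H = 1] = p^{8} = (1/2)^{8} = 1/256.
By linearity of expectation: E[X] = Σ_H E[X_H] = 2027025 · p^{8} = 2027025 · 1/256 = 2027025/256.
Numerically: E[X] ≈ 7918.

E[X] = 2027025 · (1/2)^{8} = 2027025/256 ≈ 7918.


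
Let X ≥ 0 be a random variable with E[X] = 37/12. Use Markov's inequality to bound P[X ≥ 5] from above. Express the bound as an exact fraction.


μ = E[X] = 37/12, a = 5.
Markov: P[X ≥ 5] ≤ μ/a = (37/12)/5 = 37/60.
Numerically: ≈ 0.61667.
(Since a = 5 > μ = 3.08333, the bound 37/60 is < 1 and informative.)

P[X ≥ 5] ≤ 37/60 ≈ 0.61667.


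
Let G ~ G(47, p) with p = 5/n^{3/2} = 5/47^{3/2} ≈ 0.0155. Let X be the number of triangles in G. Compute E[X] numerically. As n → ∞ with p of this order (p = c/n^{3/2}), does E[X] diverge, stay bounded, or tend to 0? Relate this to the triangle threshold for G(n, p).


Number of potential triangles: C(47, 3) = 16215.
Each occurs with probability p³ ≈ (0.0155)³ ≈ 3.73654e-06.
By linearity: E[X] = C(47, 3)·p³ ≈ 16215 · 3.73654e-06 ≈ 0.061.
Since α = 3/2 > 1, p = c/n^{3/2} = o(1/n) is below the triangle threshold p ~ 1/n. Asymptotically E[X] ~ (c³/6)·n^{3(1−α)} = (5³/6)·n^{-1.5} → 0, so by Markov's inequality G has no triangles w.h.p.

E[X] ≈ 0.061; in regime p = Θ(1/n^{3/2}) E[X] tends to 0 (below the triangle threshold p ~ 1/n).


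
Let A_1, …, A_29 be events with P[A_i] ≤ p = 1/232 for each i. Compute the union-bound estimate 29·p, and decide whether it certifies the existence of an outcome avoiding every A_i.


Union bound: P[∪_{i=1}^{29} A_i] ≤ Σ_i P[A_i] ≤ 29·p = 29·(1/232) = 1/8.
Numerically: 1/8 ≈ 0.1250000.
Is 1/8 < 1? YES.
Since P[∪ A_i] ≤ 1/8 < 1, the complement has P[∩ A_i^c] ≥ 1 − 1/8 = 7/8 > 0, so some outcome avoids every A_i.

29·p = 1/8 ≈ 0.1250000; existence CERTIFIED by the union bound.


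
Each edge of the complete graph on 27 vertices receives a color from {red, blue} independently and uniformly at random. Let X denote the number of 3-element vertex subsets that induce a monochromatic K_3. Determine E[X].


Let X = Σ_S X_S over the C(27, 3) = 2925 subsets S of size 3, where X_S = 1 if the K_3 on S is monochromatic.
For a fixed S, the K_3 on S has C(3, 2) = 3 edges. P[all 3 edges red] = (1/2)^3, and likewise for blue, so P[monochromatic] = 2·(1/2)^3 = 2^{1 − 3} = 1/4.
By linearity of expectation: E[X] = C(27, 3) · 2^{1 − 3} = 2925 · 1/4 = 2925/4.
Numerically: E[X] ≈ 731.2500.

E[X] = C(27,3)·2^(1−C(3,2)) = 2925/4 ≈ 731.2500.


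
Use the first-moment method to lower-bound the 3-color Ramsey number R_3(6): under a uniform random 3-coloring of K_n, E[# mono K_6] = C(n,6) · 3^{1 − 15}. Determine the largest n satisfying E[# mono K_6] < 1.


We need C(n, 6) · 3^{1 − 15} < 1, i.e. C(n, 6) < 3^{15 − 1} = 4782969.
Check values of n near the boundary:
  n = 35: C(35, 6) = 1623160; 1623160 < 4782969? YES
  n = 36: C(36, 6) = 1947792; 1947792 < 4782969? YES
  n = 37: C(37, 6) = 2324784; 2324784 < 4782969? YES
  n = 38: C(38, 6) = 2760681; 2760681 < 4782969? YES
  n = 39: C(39, 6) = 3262623; 3262623 < 4782969? YES
  n = 40: C(40, 6) = 3838380; 3838380 < 4782969? YES
  n = 41: C(41, 6) = 4496388; 4496388 < 4782969? YES
  n = 42: C(42, 6) = 5245786; 5245786 < 4782969? NO
The largest n with C(n, 6) < 4782969 is n = 41 (where E[X] = 1498796/1594323 ≈ 0.9400830). Hence R_3(6) > 41, i.e. R_3(6) ≥ 42.

Largest n = 41; hence R_3(6) > 41.
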